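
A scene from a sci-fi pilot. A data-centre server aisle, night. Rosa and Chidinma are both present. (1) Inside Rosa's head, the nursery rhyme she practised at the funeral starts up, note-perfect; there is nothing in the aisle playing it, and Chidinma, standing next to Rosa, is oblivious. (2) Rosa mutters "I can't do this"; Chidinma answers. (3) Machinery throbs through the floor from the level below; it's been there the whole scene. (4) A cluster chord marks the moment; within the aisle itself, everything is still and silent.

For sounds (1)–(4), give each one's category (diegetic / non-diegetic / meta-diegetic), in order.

Sound (1): the music is a memory playing inside Rosa's mind alone; no real-world source, Chidinma can't hear it, so meta-diegetic.
(2) is diegetic: on-screen dialogue — Rosa speaks and Chidinma is there to hear.
(3) is diegetic: machinery is part of the location's real environment.
(4) it's a sound-design accent with no in-world source; no one in the scene can hear it → non-diegetic.

meta-diegetic, diegetic, diegetic, non-diegetic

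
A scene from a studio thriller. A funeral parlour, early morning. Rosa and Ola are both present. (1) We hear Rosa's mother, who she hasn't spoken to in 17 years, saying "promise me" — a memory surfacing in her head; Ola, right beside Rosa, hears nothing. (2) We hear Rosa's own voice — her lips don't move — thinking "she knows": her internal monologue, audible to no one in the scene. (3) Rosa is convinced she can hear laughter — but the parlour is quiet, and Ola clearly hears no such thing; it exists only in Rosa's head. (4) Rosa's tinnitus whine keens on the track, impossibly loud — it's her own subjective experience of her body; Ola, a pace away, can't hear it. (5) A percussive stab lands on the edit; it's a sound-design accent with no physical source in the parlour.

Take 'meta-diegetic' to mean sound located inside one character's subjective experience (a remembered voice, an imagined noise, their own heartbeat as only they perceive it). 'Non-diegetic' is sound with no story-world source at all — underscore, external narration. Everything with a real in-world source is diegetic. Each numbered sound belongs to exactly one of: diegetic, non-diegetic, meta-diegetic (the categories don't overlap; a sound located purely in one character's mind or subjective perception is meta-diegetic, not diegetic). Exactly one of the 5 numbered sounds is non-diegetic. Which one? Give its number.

5

Sound (1): a remembered line, private to Rosa — not present in the room, not audible to Ola, so meta-diegetic.
(2) is meta-diegetic: it's Rosa's unspoken thought, heard only by the audience via her subjectivity.
Sound (3): the sound is imagined by Rosa; nothing in the story world is producing it and Ola can't hear it, so meta-diegetic.
Sound (4): it's Rosa's internal bodily sensation rendered as sound; only Rosa 'hears' it, so meta-diegetic.
(5) it's a sound-design accent with no in-world source; no one in the scene can hear it → non-diegetic.
Only (5) is non-diegetic.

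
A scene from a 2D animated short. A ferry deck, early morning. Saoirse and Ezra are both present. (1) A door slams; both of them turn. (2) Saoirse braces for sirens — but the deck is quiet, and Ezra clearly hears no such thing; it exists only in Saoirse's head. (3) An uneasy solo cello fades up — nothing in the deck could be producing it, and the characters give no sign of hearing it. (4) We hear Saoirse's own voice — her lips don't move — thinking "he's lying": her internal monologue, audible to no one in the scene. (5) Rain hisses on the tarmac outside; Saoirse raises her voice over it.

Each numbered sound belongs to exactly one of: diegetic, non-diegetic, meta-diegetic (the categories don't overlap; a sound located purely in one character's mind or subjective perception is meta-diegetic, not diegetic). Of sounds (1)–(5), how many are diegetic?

(1) an in-world source (a door); characters could hear it → diegetic.
Sound (2): the sound is imagined by Saoirse; nothing in the story world is producing it and Ezra can't hear it, so meta-diegetic.
(3) score with no on-screen or off-screen source; it exists for the audience alone → non-diegetic.
(4) is meta-diegetic: Saoirse's thought-voice: a private mental sound no other character can hear.
(5) rain is part of the location's real environment → diegetic.
So 2 of the 5 are diegetic: (1), (5).

2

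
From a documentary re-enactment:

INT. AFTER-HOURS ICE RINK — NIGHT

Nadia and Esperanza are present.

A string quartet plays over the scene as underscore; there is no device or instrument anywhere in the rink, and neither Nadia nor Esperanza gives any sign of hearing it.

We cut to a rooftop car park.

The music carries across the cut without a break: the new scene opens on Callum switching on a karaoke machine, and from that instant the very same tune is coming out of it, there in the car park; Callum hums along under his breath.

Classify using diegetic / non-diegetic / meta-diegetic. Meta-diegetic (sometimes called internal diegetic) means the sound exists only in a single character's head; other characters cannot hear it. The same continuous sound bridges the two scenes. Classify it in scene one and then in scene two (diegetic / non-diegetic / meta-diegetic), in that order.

non-diegetic, diegetic

Scene one: there's no in-world source anywhere and no character hears it — underscore for the audience only → non-diegetic.
Scene two: once Callum turns on a karaoke machine, the music has a real source in the story world and Callum reacts to it → diegetic.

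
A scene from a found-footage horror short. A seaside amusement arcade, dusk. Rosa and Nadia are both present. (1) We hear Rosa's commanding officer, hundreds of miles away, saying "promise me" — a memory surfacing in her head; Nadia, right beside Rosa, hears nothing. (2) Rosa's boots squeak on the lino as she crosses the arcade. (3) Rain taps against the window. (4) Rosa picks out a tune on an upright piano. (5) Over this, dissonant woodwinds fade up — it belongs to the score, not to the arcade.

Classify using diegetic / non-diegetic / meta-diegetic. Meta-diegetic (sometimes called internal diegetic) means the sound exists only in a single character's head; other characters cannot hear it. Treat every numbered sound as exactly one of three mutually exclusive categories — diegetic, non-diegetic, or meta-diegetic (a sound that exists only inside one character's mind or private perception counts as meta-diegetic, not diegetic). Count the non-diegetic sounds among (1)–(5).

1

Sound (1): a remembered line, private to Rosa — not present in the room, not audible to Nadia, so meta-diegetic.
Sound (2): it's the physical sound of Rosa moving in the space, so diegetic.
Sound (3): it's the actual ambient sound of the location, so diegetic.
Sound (4): Rosa is producing the music live, in the story world, so diegetic.
(5) score with no on-screen or off-screen source; it exists for the audience alone → non-diegetic.
Non-diegetic: (5) — that's 1.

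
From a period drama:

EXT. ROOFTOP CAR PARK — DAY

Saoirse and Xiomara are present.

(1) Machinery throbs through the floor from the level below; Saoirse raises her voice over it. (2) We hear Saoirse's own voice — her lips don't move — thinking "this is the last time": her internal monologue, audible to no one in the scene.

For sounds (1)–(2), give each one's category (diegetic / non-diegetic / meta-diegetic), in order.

(1) is diegetic: ambient/room sound belonging to the story's physical space.
Sound (2): it's Saoirse's unspoken thought, heard only by the audience via her subjectivity, so meta-diegetic.

diegetic, meta-diegetic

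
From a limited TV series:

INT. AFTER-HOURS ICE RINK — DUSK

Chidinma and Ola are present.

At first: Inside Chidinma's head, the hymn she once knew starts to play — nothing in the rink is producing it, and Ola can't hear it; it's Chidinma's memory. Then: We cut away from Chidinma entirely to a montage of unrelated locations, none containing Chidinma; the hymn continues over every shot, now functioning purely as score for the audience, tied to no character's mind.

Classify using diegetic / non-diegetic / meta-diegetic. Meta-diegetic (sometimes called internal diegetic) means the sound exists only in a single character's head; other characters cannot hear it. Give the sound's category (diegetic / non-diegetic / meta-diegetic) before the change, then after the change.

meta-diegetic, non-diegetic

Before the change: the music lives inside Chidinma's mind alone; Ola can't hear it → meta-diegetic.
After the change: once it plays over shots Chidinma isn't in, detached from any character's subjectivity, it's conventional underscore → non-diegetic.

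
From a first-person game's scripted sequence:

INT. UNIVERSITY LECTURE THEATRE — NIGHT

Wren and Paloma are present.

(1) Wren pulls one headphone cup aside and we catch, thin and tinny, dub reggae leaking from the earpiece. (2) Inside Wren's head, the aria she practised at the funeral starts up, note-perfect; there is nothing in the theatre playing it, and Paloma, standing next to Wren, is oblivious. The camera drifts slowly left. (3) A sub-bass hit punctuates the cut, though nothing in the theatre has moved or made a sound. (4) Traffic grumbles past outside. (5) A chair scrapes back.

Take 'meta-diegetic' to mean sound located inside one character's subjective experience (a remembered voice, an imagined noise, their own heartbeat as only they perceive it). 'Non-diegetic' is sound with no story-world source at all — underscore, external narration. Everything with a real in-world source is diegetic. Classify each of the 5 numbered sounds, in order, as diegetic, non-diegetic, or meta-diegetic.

diegetic, meta-diegetic, non-diegetic, diegetic, diegetic

(1) the earpiece is a real device on Wren's head — source music → diegetic.
(2) is meta-diegetic: it lives in Wren's subjectivity, not in the theatre.
(3) is non-diegetic: nothing in the scene produces it; it's an accent added for the audience.
Sound (4): traffic is part of the location's real environment, so diegetic.
(5) a chair is a real object/event in the scene's world → diegetic.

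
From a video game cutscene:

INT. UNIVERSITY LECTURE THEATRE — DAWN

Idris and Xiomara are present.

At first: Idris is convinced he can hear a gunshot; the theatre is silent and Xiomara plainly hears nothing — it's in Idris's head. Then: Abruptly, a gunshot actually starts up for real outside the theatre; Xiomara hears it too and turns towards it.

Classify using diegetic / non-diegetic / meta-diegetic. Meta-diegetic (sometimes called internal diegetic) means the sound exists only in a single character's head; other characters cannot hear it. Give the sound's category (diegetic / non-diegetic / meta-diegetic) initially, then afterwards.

Initially: only Idris 'hears' it — imagined, in his mind → meta-diegetic.
Afterwards: now there's a real external source and Xiomara hears it too — in the story world → diegetic.

meta-diegetic, diegetic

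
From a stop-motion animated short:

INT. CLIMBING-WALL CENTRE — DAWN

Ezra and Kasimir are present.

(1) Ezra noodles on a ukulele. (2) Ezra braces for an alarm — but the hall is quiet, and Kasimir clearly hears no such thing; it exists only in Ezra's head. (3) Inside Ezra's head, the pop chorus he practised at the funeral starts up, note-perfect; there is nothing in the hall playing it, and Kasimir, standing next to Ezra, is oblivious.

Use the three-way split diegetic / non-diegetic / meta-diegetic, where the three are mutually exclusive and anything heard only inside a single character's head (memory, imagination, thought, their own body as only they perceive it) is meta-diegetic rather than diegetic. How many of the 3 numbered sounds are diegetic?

1

(1) Ezra is producing the music live, in the story world → diegetic.
Sound (2): Ezra alone 'hears' it — an imagined sound, not present in the space, so meta-diegetic.
(3) is meta-diegetic: the music is a memory playing inside Ezra's mind alone; no real-world source, Kasimir can't hear it.
Diegetic: (1) — that's 1.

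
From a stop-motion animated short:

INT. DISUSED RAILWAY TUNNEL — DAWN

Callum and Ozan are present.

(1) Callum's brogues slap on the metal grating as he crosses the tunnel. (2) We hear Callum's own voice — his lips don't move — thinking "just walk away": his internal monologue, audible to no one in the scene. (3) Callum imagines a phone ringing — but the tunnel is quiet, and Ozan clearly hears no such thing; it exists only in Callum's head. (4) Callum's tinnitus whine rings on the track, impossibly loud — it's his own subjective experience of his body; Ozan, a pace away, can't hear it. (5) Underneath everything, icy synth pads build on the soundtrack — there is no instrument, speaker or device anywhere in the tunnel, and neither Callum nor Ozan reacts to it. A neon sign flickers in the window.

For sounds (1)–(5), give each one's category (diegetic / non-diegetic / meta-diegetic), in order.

diegetic, meta-diegetic, meta-diegetic, meta-diegetic, non-diegetic

(1) Callum's footsteps are produced in the story world → diegetic.
(2) is meta-diegetic: it's Callum's unspoken thought, heard only by the audience via his subjectivity.
(3) is meta-diegetic: the sound is imagined by Callum; nothing in the story world is producing it and Ozan can't hear it.
(4) a subjective body sound — Callum's private perception, inaudible to Ozan → meta-diegetic.
Sound (5): nothing in the tunnel produces it and the characters don't hear it — pure soundtrack, so non-diegetic.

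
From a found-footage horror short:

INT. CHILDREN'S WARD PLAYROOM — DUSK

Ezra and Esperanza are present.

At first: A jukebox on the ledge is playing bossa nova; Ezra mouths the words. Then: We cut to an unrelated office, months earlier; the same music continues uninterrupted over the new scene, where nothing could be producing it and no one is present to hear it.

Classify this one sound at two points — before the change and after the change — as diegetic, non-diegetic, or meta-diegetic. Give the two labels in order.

diegetic, non-diegetic

Before the change: a jukebox is a real in-scene source and Ezra reacts to it → diegetic.
After the change: there is no longer any in-world source and no one can hear it — it has become underscore → non-diegetic.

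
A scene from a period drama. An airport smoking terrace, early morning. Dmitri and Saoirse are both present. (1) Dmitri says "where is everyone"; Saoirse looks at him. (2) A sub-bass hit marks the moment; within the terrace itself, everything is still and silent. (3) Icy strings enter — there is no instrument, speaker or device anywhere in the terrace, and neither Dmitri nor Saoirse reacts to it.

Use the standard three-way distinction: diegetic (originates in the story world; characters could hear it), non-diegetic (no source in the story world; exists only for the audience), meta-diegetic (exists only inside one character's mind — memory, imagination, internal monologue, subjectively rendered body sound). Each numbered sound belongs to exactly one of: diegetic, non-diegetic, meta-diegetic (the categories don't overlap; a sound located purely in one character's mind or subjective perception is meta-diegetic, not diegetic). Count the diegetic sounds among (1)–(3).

1

(1) spoken by a character present in the story world → diegetic.
(2) an editorial stinger — it belongs to the cut, not the story world → non-diegetic.
(3) nothing in the terrace produces it and the characters don't hear it — pure soundtrack → non-diegetic.
So 1 of the 3 is diegetic: (1).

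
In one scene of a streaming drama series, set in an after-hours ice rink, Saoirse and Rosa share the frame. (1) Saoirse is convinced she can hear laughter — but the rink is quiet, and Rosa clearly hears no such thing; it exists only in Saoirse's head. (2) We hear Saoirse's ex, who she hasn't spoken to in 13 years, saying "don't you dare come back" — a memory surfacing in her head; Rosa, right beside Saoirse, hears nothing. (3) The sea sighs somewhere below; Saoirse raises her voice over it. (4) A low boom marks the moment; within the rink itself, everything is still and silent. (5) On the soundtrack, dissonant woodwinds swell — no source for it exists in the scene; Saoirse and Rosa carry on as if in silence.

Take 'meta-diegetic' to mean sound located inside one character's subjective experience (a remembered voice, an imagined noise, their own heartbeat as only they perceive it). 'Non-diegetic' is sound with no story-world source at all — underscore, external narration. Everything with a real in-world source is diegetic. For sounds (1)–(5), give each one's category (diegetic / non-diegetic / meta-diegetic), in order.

(1) Saoirse alone 'hears' it — an imagined sound, not present in the space → meta-diegetic.
(2) the voice is a memory playing only inside Saoirse's mind; Rosa can't hear it → meta-diegetic.
(3) is diegetic: ambient/room sound belonging to the story's physical space.
(4) it's a sound-design accent with no in-world source; no one in the scene can hear it → non-diegetic.
Sound (5): it has no source in the story world and no character can hear it — it's underscore, so non-diegetic.

meta-diegetic, meta-diegetic, diegetic, non-diegetic, non-diegetic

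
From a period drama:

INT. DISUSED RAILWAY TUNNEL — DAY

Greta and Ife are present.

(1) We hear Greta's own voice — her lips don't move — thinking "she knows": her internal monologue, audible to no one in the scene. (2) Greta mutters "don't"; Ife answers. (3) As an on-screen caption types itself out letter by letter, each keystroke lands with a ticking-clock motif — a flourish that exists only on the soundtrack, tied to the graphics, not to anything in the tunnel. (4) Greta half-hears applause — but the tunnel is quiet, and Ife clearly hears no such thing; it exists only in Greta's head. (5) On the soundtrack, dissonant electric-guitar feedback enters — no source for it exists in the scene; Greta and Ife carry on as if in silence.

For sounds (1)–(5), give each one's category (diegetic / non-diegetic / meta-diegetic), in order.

meta-diegetic, diegetic, non-diegetic, meta-diegetic, non-diegetic

Sound (1): Greta's thought-voice: a private mental sound no other character can hear, so meta-diegetic.
Sound (2): spoken by a character present in the story world, so diegetic.
Sound (3): sound married to a title/caption — outside the diegesis by definition, so non-diegetic.
(4) Greta alone 'hears' it — an imagined sound, not present in the space → meta-diegetic.
Sound (5): it has no source in the story world and no character can hear it — it's underscore, so non-diegetic.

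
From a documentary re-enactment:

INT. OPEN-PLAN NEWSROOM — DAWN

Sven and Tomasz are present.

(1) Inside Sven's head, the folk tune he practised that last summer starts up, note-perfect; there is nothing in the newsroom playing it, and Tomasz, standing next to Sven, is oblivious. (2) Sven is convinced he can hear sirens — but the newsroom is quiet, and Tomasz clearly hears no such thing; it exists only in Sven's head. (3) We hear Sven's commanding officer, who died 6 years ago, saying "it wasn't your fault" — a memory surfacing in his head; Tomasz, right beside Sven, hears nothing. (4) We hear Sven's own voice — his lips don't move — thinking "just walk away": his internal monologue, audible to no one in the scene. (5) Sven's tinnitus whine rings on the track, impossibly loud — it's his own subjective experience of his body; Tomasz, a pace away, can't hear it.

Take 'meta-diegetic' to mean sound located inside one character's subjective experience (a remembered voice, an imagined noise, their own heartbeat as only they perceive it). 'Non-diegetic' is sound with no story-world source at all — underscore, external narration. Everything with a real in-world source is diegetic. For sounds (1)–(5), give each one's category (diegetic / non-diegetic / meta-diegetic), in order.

(1) is meta-diegetic: remembered music, private to Sven — Tomasz is oblivious because it isn't in the room.
(2) is meta-diegetic: Sven alone 'hears' it — an imagined sound, not present in the space.
(3) is meta-diegetic: a remembered line, private to Sven — not present in the room, not audible to Tomasz.
(4) internal monologue — inside Sven's mind, not spoken into the scene → meta-diegetic.
Sound (5): it's Sven's internal bodily sensation rendered as sound; only Sven 'hears' it, so meta-diegetic.

meta-diegetic, meta-diegetic, meta-diegetic, meta-diegetic, meta-diegetic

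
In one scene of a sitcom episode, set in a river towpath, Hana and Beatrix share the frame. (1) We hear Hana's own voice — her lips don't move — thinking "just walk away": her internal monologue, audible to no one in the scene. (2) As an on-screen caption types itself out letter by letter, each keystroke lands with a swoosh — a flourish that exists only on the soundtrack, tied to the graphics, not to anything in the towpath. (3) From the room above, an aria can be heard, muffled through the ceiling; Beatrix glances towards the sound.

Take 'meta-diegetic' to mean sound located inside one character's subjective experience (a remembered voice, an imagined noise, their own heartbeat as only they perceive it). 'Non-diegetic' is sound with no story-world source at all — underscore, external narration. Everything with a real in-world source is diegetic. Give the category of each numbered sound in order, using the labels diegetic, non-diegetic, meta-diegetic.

(1) is meta-diegetic: it's Hana's unspoken thought, heard only by the audience via her subjectivity.
(2) is non-diegetic: it accompanies on-screen graphics, not anything inside the story world.
Sound (3): it's coming from the room above — a location within the story world — and Beatrix reacts, so diegetic.

meta-diegetic, non-diegetic, diegetic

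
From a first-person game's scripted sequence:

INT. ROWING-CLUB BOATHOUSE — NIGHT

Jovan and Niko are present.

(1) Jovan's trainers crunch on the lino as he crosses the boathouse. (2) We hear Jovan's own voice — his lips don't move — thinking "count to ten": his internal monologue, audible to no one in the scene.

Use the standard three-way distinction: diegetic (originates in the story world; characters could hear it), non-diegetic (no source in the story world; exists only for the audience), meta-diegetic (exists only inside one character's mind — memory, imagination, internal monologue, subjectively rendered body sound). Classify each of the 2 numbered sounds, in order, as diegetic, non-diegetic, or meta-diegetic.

diegetic, meta-diegetic

(1) it's the physical sound of Jovan moving in the space → diegetic.
(2) is meta-diegetic: Jovan's thought-voice: a private mental sound no other character can hear.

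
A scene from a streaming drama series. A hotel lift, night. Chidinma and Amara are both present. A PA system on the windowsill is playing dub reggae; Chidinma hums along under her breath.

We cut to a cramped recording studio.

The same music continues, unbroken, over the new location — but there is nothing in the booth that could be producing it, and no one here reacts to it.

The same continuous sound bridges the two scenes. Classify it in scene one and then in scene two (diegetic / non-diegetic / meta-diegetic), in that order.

Scene one: a PA system is an on-screen source and Chidinma reacts to it → diegetic.
Scene two: there is no source in the booth and no one hears it — it's now underscore → non-diegetic.

diegetic, non-diegetic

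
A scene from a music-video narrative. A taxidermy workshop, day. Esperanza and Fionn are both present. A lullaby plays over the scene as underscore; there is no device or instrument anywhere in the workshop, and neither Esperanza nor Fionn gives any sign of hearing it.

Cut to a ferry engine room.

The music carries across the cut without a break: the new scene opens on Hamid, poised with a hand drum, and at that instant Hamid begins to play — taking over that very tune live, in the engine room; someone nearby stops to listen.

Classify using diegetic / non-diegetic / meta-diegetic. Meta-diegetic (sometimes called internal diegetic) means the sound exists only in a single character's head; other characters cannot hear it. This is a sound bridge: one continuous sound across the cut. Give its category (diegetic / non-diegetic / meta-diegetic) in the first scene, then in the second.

non-diegetic, diegetic

Scene one: there's no in-world source anywhere and no character hears it — underscore for the audience only → non-diegetic.
Scene two: from the moment Hamid starts playing, the tune is being performed on a hand drum inside the story world and another character hears it → diegetic.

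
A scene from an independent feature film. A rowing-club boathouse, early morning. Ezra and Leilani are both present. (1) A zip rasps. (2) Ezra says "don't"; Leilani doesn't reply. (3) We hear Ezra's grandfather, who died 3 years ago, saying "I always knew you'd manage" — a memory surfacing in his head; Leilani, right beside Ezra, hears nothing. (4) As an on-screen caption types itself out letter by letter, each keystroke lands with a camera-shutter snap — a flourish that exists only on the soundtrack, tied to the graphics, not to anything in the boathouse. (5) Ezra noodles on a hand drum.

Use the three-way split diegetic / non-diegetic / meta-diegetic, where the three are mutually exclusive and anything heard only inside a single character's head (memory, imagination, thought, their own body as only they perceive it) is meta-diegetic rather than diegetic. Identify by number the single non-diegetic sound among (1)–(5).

Sound (1): a zip is a real object/event in the scene's world, so diegetic.
(2) spoken by a character present in the story world → diegetic.
(3) is meta-diegetic: a remembered line, private to Ezra — not present in the room, not audible to Leilani.
(4) it accompanies on-screen graphics, not anything inside the story world → non-diegetic.
Sound (5): a character is playing a hand drum on screen, so diegetic.
Only (4) is non-diegetic.

4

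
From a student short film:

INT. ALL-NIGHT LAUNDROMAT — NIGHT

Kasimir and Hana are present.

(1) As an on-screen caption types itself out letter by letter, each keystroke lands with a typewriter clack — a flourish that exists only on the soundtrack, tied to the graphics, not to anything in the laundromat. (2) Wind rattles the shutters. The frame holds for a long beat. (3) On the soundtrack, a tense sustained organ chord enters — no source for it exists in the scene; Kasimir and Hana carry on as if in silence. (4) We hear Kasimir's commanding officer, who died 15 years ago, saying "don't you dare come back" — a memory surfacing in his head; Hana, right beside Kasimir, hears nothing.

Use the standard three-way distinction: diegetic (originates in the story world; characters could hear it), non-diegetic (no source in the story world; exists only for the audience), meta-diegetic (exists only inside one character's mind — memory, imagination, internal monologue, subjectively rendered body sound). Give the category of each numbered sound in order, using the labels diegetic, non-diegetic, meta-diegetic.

non-diegetic, diegetic, non-diegetic, meta-diegetic

(1) the caption isn't part of the story world, so neither is the sound tied to it → non-diegetic.
Sound (2): ambient/room sound belonging to the story's physical space, so diegetic.
(3) it has no source in the story world and no character can hear it — it's underscore → non-diegetic.
Sound (4): it's Kasimir's recollection rendered as sound; the other character can't hear it, so meta-diegetic.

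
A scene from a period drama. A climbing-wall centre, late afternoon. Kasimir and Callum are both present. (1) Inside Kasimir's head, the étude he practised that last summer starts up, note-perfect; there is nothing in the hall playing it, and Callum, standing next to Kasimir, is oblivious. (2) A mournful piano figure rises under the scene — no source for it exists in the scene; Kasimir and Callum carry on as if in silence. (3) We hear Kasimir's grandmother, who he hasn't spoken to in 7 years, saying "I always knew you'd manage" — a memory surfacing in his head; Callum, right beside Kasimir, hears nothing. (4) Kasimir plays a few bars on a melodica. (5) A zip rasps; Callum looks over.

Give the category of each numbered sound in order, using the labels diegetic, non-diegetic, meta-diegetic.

Sound (1): remembered music, private to Kasimir — Callum is oblivious because it isn't in the room, so meta-diegetic.
Sound (2): nothing in the hall produces it and the characters don't hear it — pure soundtrack, so non-diegetic.
(3) is meta-diegetic: the voice is a memory playing only inside Kasimir's mind; Callum can't hear it.
Sound (4): the instrument and the performer are both in the scene, so diegetic.
(5) an in-world source (a zip); characters could hear it → diegetic.

meta-diegetic, non-diegetic, meta-diegetic, diegetic, diegetic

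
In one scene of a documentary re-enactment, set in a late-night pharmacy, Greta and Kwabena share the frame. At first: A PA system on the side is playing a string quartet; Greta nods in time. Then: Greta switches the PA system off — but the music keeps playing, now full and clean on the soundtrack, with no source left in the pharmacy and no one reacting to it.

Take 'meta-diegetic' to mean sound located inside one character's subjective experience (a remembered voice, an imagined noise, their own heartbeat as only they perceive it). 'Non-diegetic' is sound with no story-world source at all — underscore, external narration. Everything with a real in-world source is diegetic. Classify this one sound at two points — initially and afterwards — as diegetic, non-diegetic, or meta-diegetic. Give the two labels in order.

diegetic, non-diegetic

Initially: a PA system is a real in-scene source and Greta reacts to it → diegetic.
Afterwards: there is no longer any in-world source and no one can hear it — it has become underscore → non-diegetic.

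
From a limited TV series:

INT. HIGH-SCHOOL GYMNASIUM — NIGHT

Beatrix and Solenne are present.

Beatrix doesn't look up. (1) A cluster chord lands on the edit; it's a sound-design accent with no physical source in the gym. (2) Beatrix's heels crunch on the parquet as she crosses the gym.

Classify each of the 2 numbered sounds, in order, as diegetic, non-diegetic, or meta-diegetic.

non-diegetic, diegetic

(1) nothing in the scene produces it; it's an accent added for the audience → non-diegetic.
(2) is diegetic: it's the physical sound of Beatrix moving in the space.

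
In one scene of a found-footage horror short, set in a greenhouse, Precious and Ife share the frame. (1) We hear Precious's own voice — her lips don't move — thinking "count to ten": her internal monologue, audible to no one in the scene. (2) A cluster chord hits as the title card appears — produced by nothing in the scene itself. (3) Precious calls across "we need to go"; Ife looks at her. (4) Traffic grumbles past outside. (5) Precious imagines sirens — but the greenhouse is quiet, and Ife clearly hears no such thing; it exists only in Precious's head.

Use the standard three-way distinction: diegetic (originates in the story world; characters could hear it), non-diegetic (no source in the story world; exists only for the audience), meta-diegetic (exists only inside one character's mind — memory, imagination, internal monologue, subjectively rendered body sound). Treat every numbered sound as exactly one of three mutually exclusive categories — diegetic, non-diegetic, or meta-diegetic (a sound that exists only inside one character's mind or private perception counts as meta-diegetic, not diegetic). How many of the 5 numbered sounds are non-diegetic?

1

(1) it's Precious's unspoken thought, heard only by the audience via her subjectivity → meta-diegetic.
Sound (2): it's a sound-design accent with no in-world source; no one in the scene can hear it, so non-diegetic.
(3) Precious is a character speaking aloud in the scene → diegetic.
(4) is diegetic: traffic is part of the location's real environment.
(5) the sound is imagined by Precious; nothing in the story world is producing it and Ife can't hear it → meta-diegetic.
Non-diegetic: (2) — that's 1.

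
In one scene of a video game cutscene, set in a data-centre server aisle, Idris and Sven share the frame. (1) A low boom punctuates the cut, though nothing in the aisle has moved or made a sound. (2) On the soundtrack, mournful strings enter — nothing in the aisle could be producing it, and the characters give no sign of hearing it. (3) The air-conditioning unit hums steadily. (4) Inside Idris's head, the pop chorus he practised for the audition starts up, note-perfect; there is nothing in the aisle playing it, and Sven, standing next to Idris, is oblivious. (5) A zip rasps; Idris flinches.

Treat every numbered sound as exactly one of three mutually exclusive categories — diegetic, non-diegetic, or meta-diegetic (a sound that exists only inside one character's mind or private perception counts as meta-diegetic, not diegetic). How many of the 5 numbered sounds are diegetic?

2

Sound (1): an editorial stinger — it belongs to the cut, not the story world, so non-diegetic.
(2) is non-diegetic: nothing in the aisle produces it and the characters don't hear it — pure soundtrack.
(3) is diegetic: the air-conditioning unit is part of the location's real environment.
Sound (4): it lives in Idris's subjectivity, not in the aisle, so meta-diegetic.
Sound (5): an in-world source (a zip); characters could hear it, so diegetic.
So 2 of the 5 are diegetic: (3), (5).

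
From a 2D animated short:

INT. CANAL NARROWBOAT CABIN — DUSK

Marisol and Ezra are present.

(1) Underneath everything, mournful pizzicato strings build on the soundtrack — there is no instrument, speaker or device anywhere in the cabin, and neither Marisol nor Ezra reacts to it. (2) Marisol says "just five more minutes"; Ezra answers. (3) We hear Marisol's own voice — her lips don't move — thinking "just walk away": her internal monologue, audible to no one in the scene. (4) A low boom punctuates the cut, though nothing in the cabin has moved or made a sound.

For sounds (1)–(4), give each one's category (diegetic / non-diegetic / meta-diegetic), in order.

non-diegetic, diegetic, meta-diegetic, non-diegetic

Sound (1): it has no source in the story world and no character can hear it — it's underscore, so non-diegetic.
Sound (2): Marisol is a character speaking aloud in the scene, so diegetic.
(3) Marisol's thought-voice: a private mental sound no other character can hear → meta-diegetic.
Sound (4): an editorial stinger — it belongs to the cut, not the story world, so non-diegetic.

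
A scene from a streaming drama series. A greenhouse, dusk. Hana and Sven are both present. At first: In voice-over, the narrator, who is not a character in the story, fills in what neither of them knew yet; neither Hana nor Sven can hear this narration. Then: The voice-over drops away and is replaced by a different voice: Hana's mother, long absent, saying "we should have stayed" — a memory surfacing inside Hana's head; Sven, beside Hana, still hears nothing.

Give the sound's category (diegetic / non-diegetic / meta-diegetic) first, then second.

non-diegetic, meta-diegetic

First: the external narrator addresses only the audience — outside the story world → non-diegetic.
Second: the replacement voice is a memory inside Hana's mind specifically → meta-diegetic.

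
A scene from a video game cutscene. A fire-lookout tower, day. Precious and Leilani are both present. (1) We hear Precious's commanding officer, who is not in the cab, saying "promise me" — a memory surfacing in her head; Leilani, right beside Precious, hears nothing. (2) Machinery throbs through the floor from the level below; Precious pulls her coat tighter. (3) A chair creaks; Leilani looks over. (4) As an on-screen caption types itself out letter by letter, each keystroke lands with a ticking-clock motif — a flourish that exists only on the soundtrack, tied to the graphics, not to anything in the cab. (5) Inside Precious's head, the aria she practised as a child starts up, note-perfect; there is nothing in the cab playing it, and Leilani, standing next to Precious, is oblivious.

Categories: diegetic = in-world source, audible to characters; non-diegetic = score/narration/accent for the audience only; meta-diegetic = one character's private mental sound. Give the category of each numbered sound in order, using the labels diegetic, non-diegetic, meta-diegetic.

meta-diegetic, diegetic, diegetic, non-diegetic, meta-diegetic

(1) the voice is a memory playing only inside Precious's mind; Leilani can't hear it → meta-diegetic.
(2) machinery is part of the location's real environment → diegetic.
(3) is diegetic: an in-world source (a chair); characters could hear it.
(4) is non-diegetic: it accompanies on-screen graphics, not anything inside the story world.
Sound (5): remembered music, private to Precious — Leilani is oblivious because it isn't in the room, so meta-diegetic.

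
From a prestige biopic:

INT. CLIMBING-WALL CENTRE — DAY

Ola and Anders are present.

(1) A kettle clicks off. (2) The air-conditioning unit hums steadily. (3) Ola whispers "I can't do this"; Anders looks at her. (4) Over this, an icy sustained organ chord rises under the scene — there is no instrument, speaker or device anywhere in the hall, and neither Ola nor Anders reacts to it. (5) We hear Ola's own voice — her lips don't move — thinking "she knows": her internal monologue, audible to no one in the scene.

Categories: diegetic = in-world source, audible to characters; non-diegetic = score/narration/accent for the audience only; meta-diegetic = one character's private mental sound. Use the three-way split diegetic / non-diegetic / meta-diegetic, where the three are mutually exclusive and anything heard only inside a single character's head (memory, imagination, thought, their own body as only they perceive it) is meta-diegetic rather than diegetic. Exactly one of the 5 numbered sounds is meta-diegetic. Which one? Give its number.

5

(1) the sound comes from a kettle physically present in the location → diegetic.
(2) is diegetic: it's the actual ambient sound of the location.
(3) is diegetic: spoken by a character present in the story world.
(4) is non-diegetic: score with no on-screen or off-screen source; it exists for the audience alone.
(5) is meta-diegetic: it's Ola's unspoken thought, heard only by the audience via her subjectivity.
Only (5) is meta-diegetic.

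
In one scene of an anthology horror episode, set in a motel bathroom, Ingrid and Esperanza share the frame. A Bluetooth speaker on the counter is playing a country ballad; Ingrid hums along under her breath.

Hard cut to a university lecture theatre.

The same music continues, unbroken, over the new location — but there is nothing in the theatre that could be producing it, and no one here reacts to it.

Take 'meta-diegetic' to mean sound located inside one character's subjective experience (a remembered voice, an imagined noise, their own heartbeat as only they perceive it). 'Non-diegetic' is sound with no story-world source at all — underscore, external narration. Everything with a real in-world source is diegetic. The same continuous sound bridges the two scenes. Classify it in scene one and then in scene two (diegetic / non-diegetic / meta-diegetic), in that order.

Scene one: a Bluetooth speaker is an on-screen source and Ingrid reacts to it → diegetic.
Scene two: there is no source in the theatre and no one hears it — it's now underscore → non-diegetic.

diegetic, non-diegetic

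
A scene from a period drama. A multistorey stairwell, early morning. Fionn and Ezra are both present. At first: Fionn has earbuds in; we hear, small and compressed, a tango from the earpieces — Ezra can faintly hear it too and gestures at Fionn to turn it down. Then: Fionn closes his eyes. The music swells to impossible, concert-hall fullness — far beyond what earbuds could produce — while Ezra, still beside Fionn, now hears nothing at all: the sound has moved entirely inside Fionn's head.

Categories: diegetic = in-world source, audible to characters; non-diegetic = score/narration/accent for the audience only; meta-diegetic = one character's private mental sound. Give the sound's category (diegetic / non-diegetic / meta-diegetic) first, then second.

diegetic, meta-diegetic

First: the earbuds are a physical source both characters can hear → diegetic.
Second: the music now exists only as Fionn's subjective experience; Ezra can no longer hear it → meta-diegetic.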